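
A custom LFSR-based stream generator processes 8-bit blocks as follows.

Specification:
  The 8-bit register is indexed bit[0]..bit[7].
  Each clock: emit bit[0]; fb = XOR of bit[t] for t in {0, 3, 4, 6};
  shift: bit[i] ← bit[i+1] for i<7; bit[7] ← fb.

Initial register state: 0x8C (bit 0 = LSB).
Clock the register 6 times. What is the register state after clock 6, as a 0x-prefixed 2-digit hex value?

reg_0 = 0x8C
clock 1: out=0, reg = 0xC6
clock 2: out=0, reg = 0xE3
clock 3: out=1, reg = 0x71
clock 4: out=1, reg = 0xB8
clock 5: out=0, reg = 0x5C
clock 6: out=0, reg = 0xAE

0xAE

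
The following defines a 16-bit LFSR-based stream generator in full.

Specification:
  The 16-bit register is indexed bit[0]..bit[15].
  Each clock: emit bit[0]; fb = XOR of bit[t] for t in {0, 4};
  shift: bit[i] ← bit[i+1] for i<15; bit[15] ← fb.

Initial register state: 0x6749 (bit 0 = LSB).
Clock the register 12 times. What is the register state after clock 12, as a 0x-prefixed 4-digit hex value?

0x13D6

reg_0 = 0x6749
clock 1: out=1, reg = 0xB3A4
clock 2: out=0, reg = 0x59D2
clock 3: out=0, reg = 0xACE9
clock 4: out=1, reg = 0xD674
clock 5: out=0, reg = 0xEB3A
clock 6: out=0, reg = 0xF59D
clock 7: out=1, reg = 0x7ACE
clock 8: out=0, reg = 0x3D67
clock 9: out=1, reg = 0x9EB3
clock 10: out=1, reg = 0x4F59
clock 11: out=1, reg = 0x27AC
clock 12: out=0, reg = 0x13D6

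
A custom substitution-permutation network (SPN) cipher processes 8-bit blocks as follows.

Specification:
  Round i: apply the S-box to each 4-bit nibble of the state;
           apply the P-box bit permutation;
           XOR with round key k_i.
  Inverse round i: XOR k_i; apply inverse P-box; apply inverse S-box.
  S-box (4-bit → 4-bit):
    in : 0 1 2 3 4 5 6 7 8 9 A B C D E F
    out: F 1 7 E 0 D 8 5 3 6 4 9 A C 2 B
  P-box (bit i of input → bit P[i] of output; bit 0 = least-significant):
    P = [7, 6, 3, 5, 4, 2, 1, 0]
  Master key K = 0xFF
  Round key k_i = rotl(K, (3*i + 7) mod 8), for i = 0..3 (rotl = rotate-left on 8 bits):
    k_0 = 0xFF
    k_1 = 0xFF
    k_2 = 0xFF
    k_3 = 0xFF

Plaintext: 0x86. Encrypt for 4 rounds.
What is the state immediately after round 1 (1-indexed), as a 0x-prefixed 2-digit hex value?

s_0 = plaintext = 0x86
s_1 = Round(s_0, k_0) = 0xCB
s_2 = Round(s_1, k_1) = 0x5A
s_3 = Round(s_2, k_2) = 0xE4
s_4 = Round(s_3, k_3) = 0xFB

0xCB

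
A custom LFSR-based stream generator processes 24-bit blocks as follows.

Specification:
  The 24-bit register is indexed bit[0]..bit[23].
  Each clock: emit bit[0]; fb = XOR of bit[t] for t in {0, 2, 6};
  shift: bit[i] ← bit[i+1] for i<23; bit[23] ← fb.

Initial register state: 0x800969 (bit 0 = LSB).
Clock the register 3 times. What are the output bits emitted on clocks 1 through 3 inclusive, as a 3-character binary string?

reg_0 = 0x800969
clock 1: out=1, reg = 0x4004B4
clock 2: out=0, reg = 0xA0025A
clock 3: out=0, reg = 0xD0012D

100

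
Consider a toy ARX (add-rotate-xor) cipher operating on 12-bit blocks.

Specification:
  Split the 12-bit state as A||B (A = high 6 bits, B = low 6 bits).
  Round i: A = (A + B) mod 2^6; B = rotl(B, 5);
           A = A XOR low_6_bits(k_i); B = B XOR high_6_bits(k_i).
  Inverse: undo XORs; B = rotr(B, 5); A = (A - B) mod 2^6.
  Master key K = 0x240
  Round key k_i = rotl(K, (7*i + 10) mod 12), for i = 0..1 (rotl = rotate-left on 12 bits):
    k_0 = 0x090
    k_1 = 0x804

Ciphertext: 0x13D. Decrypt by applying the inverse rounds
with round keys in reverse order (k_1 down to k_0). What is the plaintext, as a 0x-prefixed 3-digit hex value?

s_0 = ciphertext = 0x13D
s_1 = InvRound(s_0, k_1) = 0x1BA
s_2 = InvRound(s_1, k_0) = 0x971

0x971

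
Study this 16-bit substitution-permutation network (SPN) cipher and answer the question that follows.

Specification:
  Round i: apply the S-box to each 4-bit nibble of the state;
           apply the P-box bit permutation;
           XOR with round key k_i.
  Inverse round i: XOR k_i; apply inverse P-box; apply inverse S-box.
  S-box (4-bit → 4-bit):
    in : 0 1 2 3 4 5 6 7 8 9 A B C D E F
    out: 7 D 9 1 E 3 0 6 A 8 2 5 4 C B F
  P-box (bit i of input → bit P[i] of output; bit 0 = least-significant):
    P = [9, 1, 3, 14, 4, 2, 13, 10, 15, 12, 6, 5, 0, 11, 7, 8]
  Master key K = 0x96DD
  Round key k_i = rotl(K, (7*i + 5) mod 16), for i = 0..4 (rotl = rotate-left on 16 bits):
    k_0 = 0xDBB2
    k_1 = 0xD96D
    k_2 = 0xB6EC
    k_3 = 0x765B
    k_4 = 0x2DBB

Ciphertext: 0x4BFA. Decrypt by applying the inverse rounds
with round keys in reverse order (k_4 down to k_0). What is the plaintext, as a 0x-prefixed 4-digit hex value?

s_0 = ciphertext = 0x4BFA
s_1 = InvRound(s_0, k_4) = 0x3CD2
s_2 = InvRound(s_1, k_3) = 0x0661
s_3 = InvRound(s_2, k_2) = 0xB57C
s_4 = InvRound(s_3, k_1) = 0x5619
s_5 = InvRound(s_4, k_0) = 0xF297

0xF297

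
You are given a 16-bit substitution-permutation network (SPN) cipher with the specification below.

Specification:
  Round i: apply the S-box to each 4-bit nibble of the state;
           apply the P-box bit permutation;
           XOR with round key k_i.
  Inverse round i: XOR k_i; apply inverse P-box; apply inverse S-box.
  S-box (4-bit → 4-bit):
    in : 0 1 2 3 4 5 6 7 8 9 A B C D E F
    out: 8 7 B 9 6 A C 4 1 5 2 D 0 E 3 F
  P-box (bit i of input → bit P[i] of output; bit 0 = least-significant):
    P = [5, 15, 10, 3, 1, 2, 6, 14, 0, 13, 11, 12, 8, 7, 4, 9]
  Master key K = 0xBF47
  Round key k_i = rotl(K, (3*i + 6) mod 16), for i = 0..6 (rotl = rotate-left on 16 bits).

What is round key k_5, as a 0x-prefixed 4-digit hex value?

K = 0xBF47
k_0 = rotl(K, (3*0+6) mod 16) = rotl(K, 6) = 0xD1EF
k_1 = rotl(K, (3*1+6) mod 16) = rotl(K, 9) = 0x8F7E
k_2 = rotl(K, (3*2+6) mod 16) = rotl(K, 12) = 0x7BF4
k_3 = rotl(K, (3*3+6) mod 16) = rotl(K, 15) = 0xDFA3
k_4 = rotl(K, (3*4+6) mod 16) = rotl(K, 2) = 0xFD1E
k_5 = rotl(K, (3*5+6) mod 16) = rotl(K, 5) = 0xE8F7

0xE8F7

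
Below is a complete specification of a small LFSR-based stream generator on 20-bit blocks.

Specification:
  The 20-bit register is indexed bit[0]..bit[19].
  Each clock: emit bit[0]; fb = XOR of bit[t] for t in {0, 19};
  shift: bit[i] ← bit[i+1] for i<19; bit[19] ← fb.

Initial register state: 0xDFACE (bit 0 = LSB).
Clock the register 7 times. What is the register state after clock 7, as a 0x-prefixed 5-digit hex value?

reg_0 = 0xDFACE
clock 1: out=0, reg = 0xEFD67
clock 2: out=1, reg = 0x77EB3
clock 3: out=1, reg = 0xBBF59
clock 4: out=1, reg = 0x5DFAC
clock 5: out=0, reg = 0x2EFD6
clock 6: out=0, reg = 0x177EB
clock 7: out=1, reg = 0x8BBF5

0x8BBF5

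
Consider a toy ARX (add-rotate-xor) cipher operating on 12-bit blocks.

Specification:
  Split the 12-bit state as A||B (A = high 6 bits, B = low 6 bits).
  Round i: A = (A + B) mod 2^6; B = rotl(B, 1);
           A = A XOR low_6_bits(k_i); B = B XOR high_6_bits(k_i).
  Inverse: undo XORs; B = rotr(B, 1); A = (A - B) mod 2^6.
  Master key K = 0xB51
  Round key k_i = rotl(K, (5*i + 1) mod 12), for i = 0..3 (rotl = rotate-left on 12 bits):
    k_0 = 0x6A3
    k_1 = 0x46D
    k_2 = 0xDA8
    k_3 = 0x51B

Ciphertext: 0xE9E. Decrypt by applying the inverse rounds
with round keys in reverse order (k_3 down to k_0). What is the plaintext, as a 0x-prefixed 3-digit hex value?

0x687

s_0 = ciphertext = 0xE9E
s_1 = InvRound(s_0, k_3) = 0x705
s_2 = InvRound(s_1, k_2) = 0xEF9
s_3 = InvRound(s_2, k_1) = 0x094
s_4 = InvRound(s_3, k_0) = 0x687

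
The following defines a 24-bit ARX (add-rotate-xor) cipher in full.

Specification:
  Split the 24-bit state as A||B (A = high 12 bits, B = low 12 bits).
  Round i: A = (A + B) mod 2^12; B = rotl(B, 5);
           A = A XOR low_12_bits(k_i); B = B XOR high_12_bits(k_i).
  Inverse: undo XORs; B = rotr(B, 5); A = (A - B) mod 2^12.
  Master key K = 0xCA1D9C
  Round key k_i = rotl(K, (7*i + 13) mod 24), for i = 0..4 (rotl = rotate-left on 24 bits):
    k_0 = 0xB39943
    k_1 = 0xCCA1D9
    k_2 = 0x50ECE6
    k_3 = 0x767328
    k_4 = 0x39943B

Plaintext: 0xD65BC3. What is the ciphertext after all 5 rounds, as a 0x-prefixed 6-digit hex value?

s_0 = plaintext = 0xD65BC3
s_1 = Round(s_0, k_0) = 0x06B34E
s_2 = Round(s_1, k_1) = 0x26050C
s_3 = Round(s_2, k_2) = 0xB8A484
s_4 = Round(s_3, k_3) = 0x3267EE
s_5 = Round(s_4, k_4) = 0xF2FE56

0xF2FE56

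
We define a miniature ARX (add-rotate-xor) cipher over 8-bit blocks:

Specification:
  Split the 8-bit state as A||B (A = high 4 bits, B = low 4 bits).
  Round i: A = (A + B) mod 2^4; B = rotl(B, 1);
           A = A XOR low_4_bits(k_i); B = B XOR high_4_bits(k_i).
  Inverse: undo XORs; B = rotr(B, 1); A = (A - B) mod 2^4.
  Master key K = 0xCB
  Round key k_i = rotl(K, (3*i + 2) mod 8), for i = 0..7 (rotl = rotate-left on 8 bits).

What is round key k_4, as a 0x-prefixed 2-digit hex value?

K = 0xCB
k_0 = rotl(K, (3*0+2) mod 8) = rotl(K, 2) = 0x2F
k_1 = rotl(K, (3*1+2) mod 8) = rotl(K, 5) = 0x79
k_2 = rotl(K, (3*2+2) mod 8) = rotl(K, 0) = 0xCB
k_3 = rotl(K, (3*3+2) mod 8) = rotl(K, 3) = 0x5E
k_4 = rotl(K, (3*4+2) mod 8) = rotl(K, 6) = 0xF2

0xF2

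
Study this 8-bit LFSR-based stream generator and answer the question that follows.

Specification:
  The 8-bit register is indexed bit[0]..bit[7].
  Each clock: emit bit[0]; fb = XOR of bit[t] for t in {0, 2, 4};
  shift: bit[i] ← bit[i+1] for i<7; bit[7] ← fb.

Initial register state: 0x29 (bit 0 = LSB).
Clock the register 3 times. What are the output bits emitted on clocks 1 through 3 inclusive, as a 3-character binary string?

reg_0 = 0x29
clock 1: out=1, reg = 0x94
clock 2: out=0, reg = 0x4A
clock 3: out=0, reg = 0x25

100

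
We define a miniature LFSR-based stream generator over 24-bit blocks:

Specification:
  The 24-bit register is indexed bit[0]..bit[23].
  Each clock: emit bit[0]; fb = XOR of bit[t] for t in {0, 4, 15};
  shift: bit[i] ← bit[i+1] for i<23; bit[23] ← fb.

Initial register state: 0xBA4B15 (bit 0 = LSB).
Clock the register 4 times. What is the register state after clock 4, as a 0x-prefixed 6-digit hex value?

reg_0 = 0xBA4B15
clock 1: out=1, reg = 0x5D258A
clock 2: out=0, reg = 0x2E92C5
clock 3: out=1, reg = 0x174962
clock 4: out=0, reg = 0x0BA4B1

0x0BA4B1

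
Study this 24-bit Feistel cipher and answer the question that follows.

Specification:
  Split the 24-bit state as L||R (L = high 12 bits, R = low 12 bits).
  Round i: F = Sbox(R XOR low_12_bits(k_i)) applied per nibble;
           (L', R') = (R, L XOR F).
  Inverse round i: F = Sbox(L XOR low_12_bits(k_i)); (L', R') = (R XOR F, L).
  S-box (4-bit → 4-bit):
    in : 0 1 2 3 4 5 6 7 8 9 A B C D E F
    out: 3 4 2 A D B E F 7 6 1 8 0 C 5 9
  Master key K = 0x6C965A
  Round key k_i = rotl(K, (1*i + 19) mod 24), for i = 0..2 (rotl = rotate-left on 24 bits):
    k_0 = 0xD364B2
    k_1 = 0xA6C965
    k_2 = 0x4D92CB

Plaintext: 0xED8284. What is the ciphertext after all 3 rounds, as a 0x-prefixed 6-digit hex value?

0x4CEE4D

s_0 = plaintext = 0xED8284
s_1 = Round(s_0, k_0) = 0x284076
s_2 = Round(s_1, k_1) = 0x0764CE
s_3 = Round(s_2, k_2) = 0x4CEE4D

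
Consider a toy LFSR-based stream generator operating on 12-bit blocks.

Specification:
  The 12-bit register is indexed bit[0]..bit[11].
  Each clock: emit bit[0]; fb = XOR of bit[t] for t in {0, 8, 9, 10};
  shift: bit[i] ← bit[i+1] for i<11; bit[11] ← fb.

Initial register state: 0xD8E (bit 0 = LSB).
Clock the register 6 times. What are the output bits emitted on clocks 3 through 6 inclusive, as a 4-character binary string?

reg_0 = 0xD8E
clock 1: out=0, reg = 0x6C7
clock 2: out=1, reg = 0xB63
clock 3: out=1, reg = 0xDB1
clock 4: out=1, reg = 0xED8
clock 5: out=0, reg = 0x76C
clock 6: out=0, reg = 0xBB6

1100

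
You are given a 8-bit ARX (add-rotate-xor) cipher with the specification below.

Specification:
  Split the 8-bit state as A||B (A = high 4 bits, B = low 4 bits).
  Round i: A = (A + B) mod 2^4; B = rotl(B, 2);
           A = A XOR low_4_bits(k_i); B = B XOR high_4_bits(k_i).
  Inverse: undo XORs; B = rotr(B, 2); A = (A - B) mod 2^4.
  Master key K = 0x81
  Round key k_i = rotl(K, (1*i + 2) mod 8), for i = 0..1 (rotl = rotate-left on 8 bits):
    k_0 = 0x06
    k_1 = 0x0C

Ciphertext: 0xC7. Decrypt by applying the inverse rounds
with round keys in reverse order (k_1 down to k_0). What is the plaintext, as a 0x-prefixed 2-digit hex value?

s_0 = ciphertext = 0xC7
s_1 = InvRound(s_0, k_1) = 0x3D
s_2 = InvRound(s_1, k_0) = 0xE7

0xE7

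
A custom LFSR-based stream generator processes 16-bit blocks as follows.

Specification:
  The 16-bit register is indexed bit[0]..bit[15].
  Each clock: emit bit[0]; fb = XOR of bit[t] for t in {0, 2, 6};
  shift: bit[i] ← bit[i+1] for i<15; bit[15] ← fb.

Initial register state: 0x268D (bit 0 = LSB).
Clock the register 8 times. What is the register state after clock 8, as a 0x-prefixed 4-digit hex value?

0xB426

reg_0 = 0x268D
clock 1: out=1, reg = 0x1346
clock 2: out=0, reg = 0x09A3
clock 3: out=1, reg = 0x84D1
clock 4: out=1, reg = 0x4268
clock 5: out=0, reg = 0xA134
clock 6: out=0, reg = 0xD09A
clock 7: out=0, reg = 0x684D
clock 8: out=1, reg = 0xB426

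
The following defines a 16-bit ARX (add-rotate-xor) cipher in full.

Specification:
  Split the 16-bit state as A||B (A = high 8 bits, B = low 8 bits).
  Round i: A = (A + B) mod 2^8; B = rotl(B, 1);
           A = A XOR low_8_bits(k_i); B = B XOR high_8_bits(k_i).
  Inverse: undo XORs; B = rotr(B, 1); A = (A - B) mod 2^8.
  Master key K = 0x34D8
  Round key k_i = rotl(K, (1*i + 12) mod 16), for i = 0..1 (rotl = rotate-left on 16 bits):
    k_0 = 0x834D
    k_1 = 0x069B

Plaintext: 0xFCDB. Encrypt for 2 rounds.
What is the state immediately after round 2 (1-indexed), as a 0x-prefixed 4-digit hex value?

0x556E

s_0 = plaintext = 0xFCDB
s_1 = Round(s_0, k_0) = 0x9A34
s_2 = Round(s_1, k_1) = 0x556E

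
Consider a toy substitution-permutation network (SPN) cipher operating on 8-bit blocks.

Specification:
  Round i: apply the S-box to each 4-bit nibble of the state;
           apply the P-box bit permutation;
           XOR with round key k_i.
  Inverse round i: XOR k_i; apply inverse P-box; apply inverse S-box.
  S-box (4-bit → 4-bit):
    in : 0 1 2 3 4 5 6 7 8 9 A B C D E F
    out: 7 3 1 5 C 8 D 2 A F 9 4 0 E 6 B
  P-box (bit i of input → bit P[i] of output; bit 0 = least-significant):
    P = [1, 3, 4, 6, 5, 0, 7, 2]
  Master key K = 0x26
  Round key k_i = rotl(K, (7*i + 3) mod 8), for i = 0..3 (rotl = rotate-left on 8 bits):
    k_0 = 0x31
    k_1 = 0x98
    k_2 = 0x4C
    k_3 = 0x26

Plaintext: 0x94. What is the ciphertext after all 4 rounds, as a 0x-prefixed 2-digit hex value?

s_0 = plaintext = 0x94
s_1 = Round(s_0, k_0) = 0xC4
s_2 = Round(s_1, k_1) = 0xC8
s_3 = Round(s_2, k_2) = 0x04
s_4 = Round(s_3, k_3) = 0xD7

0xD7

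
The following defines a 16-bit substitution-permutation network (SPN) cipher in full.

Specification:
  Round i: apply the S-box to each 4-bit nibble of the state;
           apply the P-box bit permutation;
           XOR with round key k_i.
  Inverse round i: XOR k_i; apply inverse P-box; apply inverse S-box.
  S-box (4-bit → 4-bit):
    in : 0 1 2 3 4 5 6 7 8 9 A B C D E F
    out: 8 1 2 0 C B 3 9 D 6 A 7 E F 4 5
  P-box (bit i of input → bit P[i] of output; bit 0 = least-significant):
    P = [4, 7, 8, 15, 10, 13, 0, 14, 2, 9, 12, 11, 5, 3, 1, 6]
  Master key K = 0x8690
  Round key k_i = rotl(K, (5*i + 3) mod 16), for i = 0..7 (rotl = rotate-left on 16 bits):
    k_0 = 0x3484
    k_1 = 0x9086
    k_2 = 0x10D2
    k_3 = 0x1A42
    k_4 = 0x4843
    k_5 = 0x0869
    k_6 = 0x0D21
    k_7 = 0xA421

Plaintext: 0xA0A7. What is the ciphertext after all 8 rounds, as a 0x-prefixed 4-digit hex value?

s_0 = plaintext = 0xA0A7
s_1 = Round(s_0, k_0) = 0xDCDC
s_2 = Round(s_1, k_1) = 0x6F6D
s_3 = Round(s_2, k_2) = 0xA56E
s_4 = Round(s_3, k_3) = 0x350E
s_5 = Round(s_4, k_4) = 0x0347
s_6 = Round(s_5, k_5) = 0xC838
s_7 = Round(s_6, k_6) = 0x947F
s_8 = Round(s_7, k_7) = 0xF93B

0xF93B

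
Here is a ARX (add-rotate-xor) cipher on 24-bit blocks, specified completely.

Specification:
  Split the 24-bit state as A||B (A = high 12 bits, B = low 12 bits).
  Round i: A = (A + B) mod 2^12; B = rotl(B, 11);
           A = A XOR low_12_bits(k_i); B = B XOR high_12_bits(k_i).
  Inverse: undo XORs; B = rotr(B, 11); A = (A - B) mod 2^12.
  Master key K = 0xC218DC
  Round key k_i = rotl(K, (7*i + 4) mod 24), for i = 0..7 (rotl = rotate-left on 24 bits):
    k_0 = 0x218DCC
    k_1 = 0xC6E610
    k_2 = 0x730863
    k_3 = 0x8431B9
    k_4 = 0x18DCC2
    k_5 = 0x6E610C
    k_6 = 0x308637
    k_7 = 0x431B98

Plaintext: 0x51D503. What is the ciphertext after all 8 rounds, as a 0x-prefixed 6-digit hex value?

s_0 = plaintext = 0x51D503
s_1 = Round(s_0, k_0) = 0x7EC899
s_2 = Round(s_1, k_1) = 0x695022
s_3 = Round(s_2, k_2) = 0xED4721
s_4 = Round(s_3, k_3) = 0x44C3D3
s_5 = Round(s_4, k_4) = 0x4DD864
s_6 = Round(s_5, k_5) = 0xC4D2D4
s_7 = Round(s_6, k_6) = 0x916262
s_8 = Round(s_7, k_7) = 0x0E0500

0x0E0500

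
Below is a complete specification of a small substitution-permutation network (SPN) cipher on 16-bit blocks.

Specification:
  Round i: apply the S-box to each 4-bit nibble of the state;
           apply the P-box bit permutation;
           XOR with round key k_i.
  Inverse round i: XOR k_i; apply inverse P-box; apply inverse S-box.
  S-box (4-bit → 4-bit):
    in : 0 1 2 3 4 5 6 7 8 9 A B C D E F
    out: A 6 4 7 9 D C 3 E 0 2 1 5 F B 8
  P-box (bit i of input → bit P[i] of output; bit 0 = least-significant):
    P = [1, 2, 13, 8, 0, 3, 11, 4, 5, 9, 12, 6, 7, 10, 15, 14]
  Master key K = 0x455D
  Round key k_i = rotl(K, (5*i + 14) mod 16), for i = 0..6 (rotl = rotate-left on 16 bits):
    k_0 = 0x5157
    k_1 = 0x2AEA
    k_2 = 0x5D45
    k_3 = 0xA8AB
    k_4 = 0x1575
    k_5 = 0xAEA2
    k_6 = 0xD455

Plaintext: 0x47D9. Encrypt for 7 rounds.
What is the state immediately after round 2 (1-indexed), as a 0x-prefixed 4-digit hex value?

s_0 = plaintext = 0x47D9
s_1 = Round(s_0, k_0) = 0x1BEE
s_2 = Round(s_1, k_1) = 0xAFD5
s_3 = Round(s_2, k_2) = 0x701E
s_4 = Round(s_3, k_3) = 0xA765
s_5 = Round(s_4, k_4) = 0x3A47
s_6 = Round(s_5, k_5) = 0x2835
s_7 = Round(s_6, k_6) = 0x6F1E

0xAFD5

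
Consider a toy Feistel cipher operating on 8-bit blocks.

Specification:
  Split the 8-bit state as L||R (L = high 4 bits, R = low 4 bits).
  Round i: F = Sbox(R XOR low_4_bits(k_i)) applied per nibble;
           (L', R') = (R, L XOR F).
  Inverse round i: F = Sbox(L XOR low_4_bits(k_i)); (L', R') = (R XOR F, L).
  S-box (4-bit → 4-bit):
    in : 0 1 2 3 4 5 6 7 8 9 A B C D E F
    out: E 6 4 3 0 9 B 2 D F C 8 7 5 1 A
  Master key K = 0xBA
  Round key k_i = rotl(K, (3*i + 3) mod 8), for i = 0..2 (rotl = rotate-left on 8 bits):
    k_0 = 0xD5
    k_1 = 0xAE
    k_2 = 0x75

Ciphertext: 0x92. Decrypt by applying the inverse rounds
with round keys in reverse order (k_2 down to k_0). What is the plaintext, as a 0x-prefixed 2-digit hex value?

s_0 = ciphertext = 0x92
s_1 = InvRound(s_0, k_2) = 0x59
s_2 = InvRound(s_1, k_1) = 0x15
s_3 = InvRound(s_2, k_0) = 0x51

0x51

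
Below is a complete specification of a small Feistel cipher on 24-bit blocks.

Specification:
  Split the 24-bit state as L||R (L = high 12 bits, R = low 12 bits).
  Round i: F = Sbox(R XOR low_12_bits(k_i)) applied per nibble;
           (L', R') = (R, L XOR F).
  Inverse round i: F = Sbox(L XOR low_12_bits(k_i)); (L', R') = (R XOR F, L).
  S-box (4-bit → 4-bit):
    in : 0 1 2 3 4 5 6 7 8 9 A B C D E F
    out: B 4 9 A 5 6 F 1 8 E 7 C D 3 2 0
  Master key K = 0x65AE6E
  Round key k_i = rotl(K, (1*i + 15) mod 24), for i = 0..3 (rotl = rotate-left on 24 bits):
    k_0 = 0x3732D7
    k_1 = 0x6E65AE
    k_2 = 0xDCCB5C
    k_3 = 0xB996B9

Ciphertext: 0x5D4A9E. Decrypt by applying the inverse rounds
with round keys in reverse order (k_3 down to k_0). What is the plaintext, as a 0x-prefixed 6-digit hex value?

s_0 = ciphertext = 0x5D4A9E
s_1 = InvRound(s_0, k_3) = 0x06D5D4
s_2 = InvRound(s_1, k_2) = 0x97006D
s_3 = InvRound(s_2, k_1) = 0xD5F970
s_4 = InvRound(s_3, k_0) = 0x9F8D5F

0x9F8D5F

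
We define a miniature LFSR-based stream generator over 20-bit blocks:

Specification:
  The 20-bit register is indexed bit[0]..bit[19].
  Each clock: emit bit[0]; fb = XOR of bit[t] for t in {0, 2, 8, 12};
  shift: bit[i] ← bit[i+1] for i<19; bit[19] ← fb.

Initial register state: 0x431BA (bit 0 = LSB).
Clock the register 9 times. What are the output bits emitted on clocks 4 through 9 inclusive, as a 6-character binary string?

111011

reg_0 = 0x431BA
clock 1: out=0, reg = 0x218DD
clock 2: out=1, reg = 0x90C6E
clock 3: out=0, reg = 0xC8637
clock 4: out=1, reg = 0x6431B
clock 5: out=1, reg = 0x3218D
clock 6: out=1, reg = 0x990C6
clock 7: out=0, reg = 0x4C863
clock 8: out=1, reg = 0xA6431
clock 9: out=1, reg = 0xD3218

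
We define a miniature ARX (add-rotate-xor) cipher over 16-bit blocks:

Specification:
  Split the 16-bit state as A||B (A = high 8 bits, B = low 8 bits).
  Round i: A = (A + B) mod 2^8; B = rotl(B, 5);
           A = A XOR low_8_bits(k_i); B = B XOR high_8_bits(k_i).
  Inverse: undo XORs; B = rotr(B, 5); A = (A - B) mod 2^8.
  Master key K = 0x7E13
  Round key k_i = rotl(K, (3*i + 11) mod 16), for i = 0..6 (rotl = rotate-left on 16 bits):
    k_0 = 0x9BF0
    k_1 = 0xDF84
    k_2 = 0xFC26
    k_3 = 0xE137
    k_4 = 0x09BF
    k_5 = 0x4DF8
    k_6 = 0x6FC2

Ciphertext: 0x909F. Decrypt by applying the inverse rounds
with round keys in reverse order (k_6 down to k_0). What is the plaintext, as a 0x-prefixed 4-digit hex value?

0x9A63

s_0 = ciphertext = 0x909F
s_1 = InvRound(s_0, k_6) = 0xCB87
s_2 = InvRound(s_1, k_5) = 0xDD56
s_3 = InvRound(s_2, k_4) = 0x68FA
s_4 = InvRound(s_3, k_3) = 0x87D8
s_5 = InvRound(s_4, k_2) = 0x8021
s_6 = InvRound(s_5, k_1) = 0x0DF7
s_7 = InvRound(s_6, k_0) = 0x9A63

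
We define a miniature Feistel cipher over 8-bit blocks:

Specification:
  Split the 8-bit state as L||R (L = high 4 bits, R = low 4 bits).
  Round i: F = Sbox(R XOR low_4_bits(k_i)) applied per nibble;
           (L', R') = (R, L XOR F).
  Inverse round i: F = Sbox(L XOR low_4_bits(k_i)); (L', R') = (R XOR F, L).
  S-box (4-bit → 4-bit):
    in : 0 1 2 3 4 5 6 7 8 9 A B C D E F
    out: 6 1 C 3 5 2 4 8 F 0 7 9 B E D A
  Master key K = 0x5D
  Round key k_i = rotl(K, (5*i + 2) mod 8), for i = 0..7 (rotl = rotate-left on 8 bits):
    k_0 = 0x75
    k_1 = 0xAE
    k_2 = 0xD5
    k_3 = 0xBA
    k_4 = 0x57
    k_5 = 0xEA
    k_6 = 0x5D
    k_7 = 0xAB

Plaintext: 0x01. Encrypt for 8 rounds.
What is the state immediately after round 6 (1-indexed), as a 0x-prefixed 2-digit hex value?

0x62

s_0 = plaintext = 0x01
s_1 = Round(s_0, k_0) = 0x15
s_2 = Round(s_1, k_1) = 0x58
s_3 = Round(s_2, k_2) = 0x8B
s_4 = Round(s_3, k_3) = 0xB9
s_5 = Round(s_4, k_4) = 0x96
s_6 = Round(s_5, k_5) = 0x62
s_7 = Round(s_6, k_6) = 0x2C
s_8 = Round(s_7, k_7) = 0xCA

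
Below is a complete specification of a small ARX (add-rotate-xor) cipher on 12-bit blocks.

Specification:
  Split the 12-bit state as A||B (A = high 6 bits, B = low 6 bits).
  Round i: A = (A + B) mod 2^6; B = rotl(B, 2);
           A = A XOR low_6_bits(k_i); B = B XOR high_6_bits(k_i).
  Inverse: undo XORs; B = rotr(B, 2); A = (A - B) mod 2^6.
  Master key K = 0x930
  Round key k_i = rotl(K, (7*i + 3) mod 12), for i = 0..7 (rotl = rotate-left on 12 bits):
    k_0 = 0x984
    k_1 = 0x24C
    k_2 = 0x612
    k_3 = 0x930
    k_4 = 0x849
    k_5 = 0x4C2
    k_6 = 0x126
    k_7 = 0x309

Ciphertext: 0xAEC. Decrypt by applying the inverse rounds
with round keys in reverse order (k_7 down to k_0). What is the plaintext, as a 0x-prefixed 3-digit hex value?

0xACA

s_0 = ciphertext = 0xAEC
s_1 = InvRound(s_0, k_7) = 0x688
s_2 = InvRound(s_1, k_6) = 0xE43
s_3 = InvRound(s_2, k_5) = 0xDC4
s_4 = InvRound(s_3, k_4) = 0x959
s_5 = InvRound(s_4, k_3) = 0xD9F
s_6 = InvRound(s_5, k_2) = 0xCF1
s_7 = InvRound(s_6, k_1) = 0xC4E
s_8 = InvRound(s_7, k_0) = 0xACA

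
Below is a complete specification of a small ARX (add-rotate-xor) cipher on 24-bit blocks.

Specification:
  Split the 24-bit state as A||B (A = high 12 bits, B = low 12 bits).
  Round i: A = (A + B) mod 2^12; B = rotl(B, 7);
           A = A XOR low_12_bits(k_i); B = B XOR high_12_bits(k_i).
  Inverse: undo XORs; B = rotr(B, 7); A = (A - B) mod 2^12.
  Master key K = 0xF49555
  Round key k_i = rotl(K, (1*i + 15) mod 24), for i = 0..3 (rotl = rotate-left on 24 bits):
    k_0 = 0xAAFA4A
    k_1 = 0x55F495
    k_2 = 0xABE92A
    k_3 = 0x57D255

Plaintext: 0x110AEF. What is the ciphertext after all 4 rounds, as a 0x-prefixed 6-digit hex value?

0xCE8EFA

s_0 = plaintext = 0x110AEF
s_1 = Round(s_0, k_0) = 0x1B5D78
s_2 = Round(s_1, k_1) = 0xBB8934
s_3 = Round(s_2, k_2) = 0xDC60F7
s_4 = Round(s_3, k_3) = 0xCE8EFA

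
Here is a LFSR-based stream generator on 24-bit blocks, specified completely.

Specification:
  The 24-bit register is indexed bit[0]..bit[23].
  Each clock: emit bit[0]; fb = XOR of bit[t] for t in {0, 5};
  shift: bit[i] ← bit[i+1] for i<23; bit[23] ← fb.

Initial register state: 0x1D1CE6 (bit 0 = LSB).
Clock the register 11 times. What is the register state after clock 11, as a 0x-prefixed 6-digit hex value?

reg_0 = 0x1D1CE6
clock 1: out=0, reg = 0x8E8E73
clock 2: out=1, reg = 0x474739
clock 3: out=1, reg = 0x23A39C
clock 4: out=0, reg = 0x11D1CE
clock 5: out=0, reg = 0x08E8E7
clock 6: out=1, reg = 0x047473
clock 7: out=1, reg = 0x023A39
clock 8: out=1, reg = 0x011D1C
clock 9: out=0, reg = 0x008E8E
clock 10: out=0, reg = 0x004747
clock 11: out=1, reg = 0x8023A3

0x8023A3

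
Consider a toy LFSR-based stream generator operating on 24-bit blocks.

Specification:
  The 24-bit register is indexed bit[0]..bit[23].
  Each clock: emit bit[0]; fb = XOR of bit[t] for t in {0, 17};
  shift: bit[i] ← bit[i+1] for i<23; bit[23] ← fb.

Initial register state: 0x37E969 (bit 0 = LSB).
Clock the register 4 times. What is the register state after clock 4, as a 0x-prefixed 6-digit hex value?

reg_0 = 0x37E969
clock 1: out=1, reg = 0x1BF4B4
clock 2: out=0, reg = 0x8DFA5A
clock 3: out=0, reg = 0x46FD2D
clock 4: out=1, reg = 0x237E96

0x237E96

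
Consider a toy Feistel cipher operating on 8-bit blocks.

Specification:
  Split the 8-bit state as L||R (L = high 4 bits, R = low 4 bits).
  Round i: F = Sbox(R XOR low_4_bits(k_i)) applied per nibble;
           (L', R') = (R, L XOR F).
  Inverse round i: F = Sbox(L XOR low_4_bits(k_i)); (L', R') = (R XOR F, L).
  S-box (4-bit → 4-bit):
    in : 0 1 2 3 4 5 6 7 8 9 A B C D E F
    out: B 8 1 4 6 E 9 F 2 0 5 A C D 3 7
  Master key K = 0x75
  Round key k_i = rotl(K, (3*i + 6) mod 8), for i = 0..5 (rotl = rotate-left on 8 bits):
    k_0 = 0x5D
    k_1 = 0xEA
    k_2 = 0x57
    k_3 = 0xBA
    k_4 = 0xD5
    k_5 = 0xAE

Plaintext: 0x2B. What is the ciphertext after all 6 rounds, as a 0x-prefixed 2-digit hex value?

s_0 = plaintext = 0x2B
s_1 = Round(s_0, k_0) = 0xBB
s_2 = Round(s_1, k_1) = 0xB3
s_3 = Round(s_2, k_2) = 0x3D
s_4 = Round(s_3, k_3) = 0xDC
s_5 = Round(s_4, k_4) = 0xCD
s_6 = Round(s_5, k_5) = 0xD8

0xD8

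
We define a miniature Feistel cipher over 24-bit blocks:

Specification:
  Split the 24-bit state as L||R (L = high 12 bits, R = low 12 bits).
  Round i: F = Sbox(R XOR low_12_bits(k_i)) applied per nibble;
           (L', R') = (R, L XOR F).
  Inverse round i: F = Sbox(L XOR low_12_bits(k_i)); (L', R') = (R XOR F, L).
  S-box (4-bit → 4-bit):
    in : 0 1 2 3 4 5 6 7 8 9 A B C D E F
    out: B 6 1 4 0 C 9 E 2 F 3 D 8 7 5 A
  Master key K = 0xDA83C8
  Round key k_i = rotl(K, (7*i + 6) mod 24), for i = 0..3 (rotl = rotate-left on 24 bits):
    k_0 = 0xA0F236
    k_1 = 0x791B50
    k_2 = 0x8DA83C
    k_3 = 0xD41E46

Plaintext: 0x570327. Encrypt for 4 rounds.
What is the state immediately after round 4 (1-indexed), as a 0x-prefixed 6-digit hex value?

s_0 = plaintext = 0x570327
s_1 = Round(s_0, k_0) = 0x327316
s_2 = Round(s_1, k_1) = 0x31612E
s_3 = Round(s_2, k_2) = 0x12EC77
s_4 = Round(s_3, k_3) = 0xC77068

0xC77068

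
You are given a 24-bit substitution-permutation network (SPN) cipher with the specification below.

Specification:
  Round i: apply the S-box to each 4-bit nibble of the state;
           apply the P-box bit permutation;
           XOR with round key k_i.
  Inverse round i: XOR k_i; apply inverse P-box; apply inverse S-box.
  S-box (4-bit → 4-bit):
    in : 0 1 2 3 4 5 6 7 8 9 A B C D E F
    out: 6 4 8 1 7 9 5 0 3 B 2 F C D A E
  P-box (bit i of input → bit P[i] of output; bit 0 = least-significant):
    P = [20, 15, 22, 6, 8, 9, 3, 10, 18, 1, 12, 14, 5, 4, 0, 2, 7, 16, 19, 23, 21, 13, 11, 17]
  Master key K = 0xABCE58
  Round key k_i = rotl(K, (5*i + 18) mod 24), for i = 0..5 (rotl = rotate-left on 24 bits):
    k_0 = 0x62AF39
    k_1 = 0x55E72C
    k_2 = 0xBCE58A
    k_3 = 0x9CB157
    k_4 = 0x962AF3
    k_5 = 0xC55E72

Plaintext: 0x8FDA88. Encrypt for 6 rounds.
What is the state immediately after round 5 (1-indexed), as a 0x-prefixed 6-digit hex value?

s_0 = plaintext = 0x8FDA88
s_1 = Round(s_0, k_0) = 0xDB0C1E
s_2 = Round(s_1, k_1) = 0xFE3FF5
s_3 = Round(s_2, k_2) = 0x2F9BE0
s_4 = Round(s_3, k_3) = 0x536761
s_5 = Round(s_4, k_4) = 0xF42B5A
s_6 = Round(s_5, k_5) = 0xCAA3F4

0xF42B5A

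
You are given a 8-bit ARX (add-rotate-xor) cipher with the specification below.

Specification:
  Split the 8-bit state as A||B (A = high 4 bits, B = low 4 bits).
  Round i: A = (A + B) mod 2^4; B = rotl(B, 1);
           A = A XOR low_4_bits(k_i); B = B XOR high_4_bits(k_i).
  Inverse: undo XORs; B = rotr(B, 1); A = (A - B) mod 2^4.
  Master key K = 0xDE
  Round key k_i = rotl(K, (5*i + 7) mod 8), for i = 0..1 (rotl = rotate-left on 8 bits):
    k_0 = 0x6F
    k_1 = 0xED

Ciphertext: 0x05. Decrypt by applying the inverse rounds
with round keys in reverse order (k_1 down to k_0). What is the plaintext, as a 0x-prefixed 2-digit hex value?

0x2D

s_0 = ciphertext = 0x05
s_1 = InvRound(s_0, k_1) = 0x0D
s_2 = InvRound(s_1, k_0) = 0x2D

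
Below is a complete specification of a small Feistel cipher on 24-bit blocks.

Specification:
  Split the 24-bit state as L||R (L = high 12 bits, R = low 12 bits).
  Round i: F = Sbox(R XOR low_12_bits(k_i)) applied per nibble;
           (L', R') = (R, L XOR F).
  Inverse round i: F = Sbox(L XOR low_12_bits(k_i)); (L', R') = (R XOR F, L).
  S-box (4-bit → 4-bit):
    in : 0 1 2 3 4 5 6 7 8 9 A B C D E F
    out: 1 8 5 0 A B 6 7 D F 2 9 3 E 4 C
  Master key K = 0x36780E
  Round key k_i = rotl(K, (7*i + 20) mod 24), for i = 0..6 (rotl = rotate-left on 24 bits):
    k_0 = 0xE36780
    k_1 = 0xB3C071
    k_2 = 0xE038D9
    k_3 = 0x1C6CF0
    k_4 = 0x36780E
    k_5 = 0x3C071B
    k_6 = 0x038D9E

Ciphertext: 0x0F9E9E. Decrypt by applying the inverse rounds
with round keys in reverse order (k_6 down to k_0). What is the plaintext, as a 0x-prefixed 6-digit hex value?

0xB4CB06

s_0 = ciphertext = 0x0F9E9E
s_1 = InvRound(s_0, k_6) = 0x0F90F9
s_2 = InvRound(s_1, k_5) = 0x7BC0F9
s_3 = InvRound(s_2, k_4) = 0xC6C7BC
s_4 = InvRound(s_3, k_3) = 0x64FC6C
s_5 = InvRound(s_4, k_2) = 0x89A64F
s_6 = InvRound(s_5, k_1) = 0xB0689A
s_7 = InvRound(s_6, k_0) = 0xB4CB06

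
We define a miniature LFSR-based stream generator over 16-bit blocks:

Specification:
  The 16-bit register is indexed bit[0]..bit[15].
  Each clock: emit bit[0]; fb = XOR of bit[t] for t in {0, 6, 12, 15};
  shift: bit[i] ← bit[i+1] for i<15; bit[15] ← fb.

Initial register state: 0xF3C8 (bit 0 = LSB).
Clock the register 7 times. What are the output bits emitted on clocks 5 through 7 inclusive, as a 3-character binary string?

001

reg_0 = 0xF3C8
clock 1: out=0, reg = 0xF9E4
clock 2: out=0, reg = 0xFCF2
clock 3: out=0, reg = 0xFE79
clock 4: out=1, reg = 0x7F3C
clock 5: out=0, reg = 0xBF9E
clock 6: out=0, reg = 0x5FCF
clock 7: out=1, reg = 0xAFE7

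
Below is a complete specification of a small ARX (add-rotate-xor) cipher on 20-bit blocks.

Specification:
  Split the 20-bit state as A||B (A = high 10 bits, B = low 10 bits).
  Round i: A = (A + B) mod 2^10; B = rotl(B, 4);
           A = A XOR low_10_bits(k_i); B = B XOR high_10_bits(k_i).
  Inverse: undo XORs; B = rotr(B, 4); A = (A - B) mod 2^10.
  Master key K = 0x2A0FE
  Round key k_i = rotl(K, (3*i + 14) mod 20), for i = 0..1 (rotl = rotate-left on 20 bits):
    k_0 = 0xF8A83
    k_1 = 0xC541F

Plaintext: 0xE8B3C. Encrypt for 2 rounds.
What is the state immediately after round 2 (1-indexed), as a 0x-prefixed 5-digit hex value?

0x251F5

s_0 = plaintext = 0xE8B3C
s_1 = Round(s_0, k_0) = 0x1742E
s_2 = Round(s_1, k_1) = 0x251F5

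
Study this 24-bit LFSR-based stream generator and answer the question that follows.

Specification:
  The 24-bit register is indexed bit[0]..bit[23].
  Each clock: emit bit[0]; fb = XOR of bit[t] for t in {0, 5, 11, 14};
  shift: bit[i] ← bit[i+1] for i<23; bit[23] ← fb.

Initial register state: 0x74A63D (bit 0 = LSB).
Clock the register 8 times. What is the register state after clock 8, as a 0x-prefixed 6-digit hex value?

0x4A74A6

reg_0 = 0x74A63D
clock 1: out=1, reg = 0x3A531E
clock 2: out=0, reg = 0x9D298F
clock 3: out=1, reg = 0x4E94C7
clock 4: out=1, reg = 0xA74A63
clock 5: out=1, reg = 0x53A531
clock 6: out=1, reg = 0x29D298
clock 7: out=0, reg = 0x94E94C
clock 8: out=0, reg = 0x4A74A6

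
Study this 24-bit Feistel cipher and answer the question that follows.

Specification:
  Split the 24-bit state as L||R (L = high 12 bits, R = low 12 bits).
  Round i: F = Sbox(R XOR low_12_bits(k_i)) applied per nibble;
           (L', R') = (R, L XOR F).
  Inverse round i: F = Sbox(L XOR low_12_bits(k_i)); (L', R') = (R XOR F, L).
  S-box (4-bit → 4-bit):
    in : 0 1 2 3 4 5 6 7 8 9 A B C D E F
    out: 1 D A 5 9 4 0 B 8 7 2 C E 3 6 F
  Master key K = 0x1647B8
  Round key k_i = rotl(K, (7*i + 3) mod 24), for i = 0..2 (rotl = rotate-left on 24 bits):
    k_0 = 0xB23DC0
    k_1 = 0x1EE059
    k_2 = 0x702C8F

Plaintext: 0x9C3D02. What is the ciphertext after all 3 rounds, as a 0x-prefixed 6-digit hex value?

0x5B3F77

s_0 = plaintext = 0x9C3D02
s_1 = Round(s_0, k_0) = 0xD02829
s_2 = Round(s_1, k_1) = 0x8295B3
s_3 = Round(s_2, k_2) = 0x5B3F77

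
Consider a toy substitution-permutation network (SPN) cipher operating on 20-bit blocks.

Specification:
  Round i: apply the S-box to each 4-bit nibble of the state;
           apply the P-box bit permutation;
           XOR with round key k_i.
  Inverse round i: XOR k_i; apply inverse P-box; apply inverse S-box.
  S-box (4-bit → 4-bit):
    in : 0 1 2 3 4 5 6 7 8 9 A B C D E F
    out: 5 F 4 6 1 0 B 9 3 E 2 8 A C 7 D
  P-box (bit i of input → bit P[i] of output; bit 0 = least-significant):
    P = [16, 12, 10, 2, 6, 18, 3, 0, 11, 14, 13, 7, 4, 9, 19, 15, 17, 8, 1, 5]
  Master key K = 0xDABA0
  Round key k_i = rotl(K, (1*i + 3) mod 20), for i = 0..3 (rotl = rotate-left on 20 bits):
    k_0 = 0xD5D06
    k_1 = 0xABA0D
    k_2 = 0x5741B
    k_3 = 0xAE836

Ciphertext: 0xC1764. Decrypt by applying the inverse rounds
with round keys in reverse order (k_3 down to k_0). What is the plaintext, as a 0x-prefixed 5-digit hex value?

0xE29F1

s_0 = ciphertext = 0xC1764
s_1 = InvRound(s_0, k_3) = 0xE6E83
s_2 = InvRound(s_1, k_2) = 0x4E728
s_3 = InvRound(s_2, k_1) = 0x628C9
s_4 = InvRound(s_3, k_0) = 0xE29F1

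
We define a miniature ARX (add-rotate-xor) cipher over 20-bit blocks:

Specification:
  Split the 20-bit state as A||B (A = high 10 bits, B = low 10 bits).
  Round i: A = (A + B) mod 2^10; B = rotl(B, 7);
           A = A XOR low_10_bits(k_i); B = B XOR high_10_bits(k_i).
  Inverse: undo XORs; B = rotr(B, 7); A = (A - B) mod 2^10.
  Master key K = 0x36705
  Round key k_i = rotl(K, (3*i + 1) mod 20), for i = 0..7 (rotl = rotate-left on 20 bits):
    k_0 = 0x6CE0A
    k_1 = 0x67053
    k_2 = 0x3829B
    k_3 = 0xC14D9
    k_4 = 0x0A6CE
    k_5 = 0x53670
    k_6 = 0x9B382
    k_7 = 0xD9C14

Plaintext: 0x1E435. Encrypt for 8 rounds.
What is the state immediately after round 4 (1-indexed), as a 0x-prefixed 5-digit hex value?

0x7DCB4

s_0 = plaintext = 0x1E435
s_1 = Round(s_0, k_0) = 0xA9335
s_2 = Round(s_1, k_1) = 0x62B7A
s_3 = Round(s_2, k_2) = 0xE7D8F
s_4 = Round(s_3, k_3) = 0x7DCB4
s_5 = Round(s_4, k_4) = 0x1963F
s_6 = Round(s_5, k_5) = 0x3528A
s_7 = Round(s_6, k_6) = 0x3733D
s_8 = Round(s_7, k_7) = 0x03580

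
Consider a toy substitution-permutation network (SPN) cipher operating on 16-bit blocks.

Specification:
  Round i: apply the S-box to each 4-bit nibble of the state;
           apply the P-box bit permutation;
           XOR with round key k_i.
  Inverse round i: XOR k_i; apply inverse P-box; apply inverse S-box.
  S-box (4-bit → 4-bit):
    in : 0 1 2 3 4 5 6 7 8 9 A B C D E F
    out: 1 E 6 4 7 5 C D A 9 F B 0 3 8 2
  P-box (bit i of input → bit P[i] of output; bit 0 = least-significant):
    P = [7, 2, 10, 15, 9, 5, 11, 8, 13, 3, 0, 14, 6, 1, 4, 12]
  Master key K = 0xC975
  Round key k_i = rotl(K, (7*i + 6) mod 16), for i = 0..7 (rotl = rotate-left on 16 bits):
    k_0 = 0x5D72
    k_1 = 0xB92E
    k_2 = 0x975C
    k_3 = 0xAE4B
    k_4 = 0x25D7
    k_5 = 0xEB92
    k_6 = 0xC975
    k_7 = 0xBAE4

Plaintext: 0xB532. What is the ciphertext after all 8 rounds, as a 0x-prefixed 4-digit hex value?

0x81DC

s_0 = plaintext = 0xB532
s_1 = Round(s_0, k_0) = 0x6135
s_2 = Round(s_1, k_1) = 0xE5B7
s_3 = Round(s_2, k_2) = 0x20FD
s_4 = Round(s_3, k_3) = 0x8EFD
s_5 = Round(s_4, k_4) = 0x7571
s_6 = Round(s_5, k_5) = 0x54C7
s_7 = Round(s_6, k_6) = 0x6DAC
s_8 = Round(s_7, k_7) = 0x81DC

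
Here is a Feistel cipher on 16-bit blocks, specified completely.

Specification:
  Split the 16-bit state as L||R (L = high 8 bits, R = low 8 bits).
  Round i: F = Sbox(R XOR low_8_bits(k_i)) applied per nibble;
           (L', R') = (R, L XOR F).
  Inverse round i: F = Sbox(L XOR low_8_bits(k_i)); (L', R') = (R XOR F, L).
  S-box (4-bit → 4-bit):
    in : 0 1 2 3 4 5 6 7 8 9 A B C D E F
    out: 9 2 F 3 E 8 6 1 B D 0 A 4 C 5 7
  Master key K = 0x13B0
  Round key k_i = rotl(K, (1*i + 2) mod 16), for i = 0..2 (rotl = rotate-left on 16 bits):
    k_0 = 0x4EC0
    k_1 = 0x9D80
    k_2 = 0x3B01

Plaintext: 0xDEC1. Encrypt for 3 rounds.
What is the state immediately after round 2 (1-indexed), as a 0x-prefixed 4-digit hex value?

s_0 = plaintext = 0xDEC1
s_1 = Round(s_0, k_0) = 0xC14C
s_2 = Round(s_1, k_1) = 0x4C85
s_3 = Round(s_2, k_2) = 0x85F2

0x4C85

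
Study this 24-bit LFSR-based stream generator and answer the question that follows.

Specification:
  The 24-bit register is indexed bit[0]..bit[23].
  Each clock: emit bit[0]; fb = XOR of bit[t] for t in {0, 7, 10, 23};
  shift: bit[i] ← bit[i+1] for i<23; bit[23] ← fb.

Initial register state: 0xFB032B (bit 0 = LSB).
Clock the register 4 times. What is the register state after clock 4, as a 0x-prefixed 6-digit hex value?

0x4FB032

reg_0 = 0xFB032B
clock 1: out=1, reg = 0x7D8195
clock 2: out=1, reg = 0x3EC0CA
clock 3: out=0, reg = 0x9F6065
clock 4: out=1, reg = 0x4FB032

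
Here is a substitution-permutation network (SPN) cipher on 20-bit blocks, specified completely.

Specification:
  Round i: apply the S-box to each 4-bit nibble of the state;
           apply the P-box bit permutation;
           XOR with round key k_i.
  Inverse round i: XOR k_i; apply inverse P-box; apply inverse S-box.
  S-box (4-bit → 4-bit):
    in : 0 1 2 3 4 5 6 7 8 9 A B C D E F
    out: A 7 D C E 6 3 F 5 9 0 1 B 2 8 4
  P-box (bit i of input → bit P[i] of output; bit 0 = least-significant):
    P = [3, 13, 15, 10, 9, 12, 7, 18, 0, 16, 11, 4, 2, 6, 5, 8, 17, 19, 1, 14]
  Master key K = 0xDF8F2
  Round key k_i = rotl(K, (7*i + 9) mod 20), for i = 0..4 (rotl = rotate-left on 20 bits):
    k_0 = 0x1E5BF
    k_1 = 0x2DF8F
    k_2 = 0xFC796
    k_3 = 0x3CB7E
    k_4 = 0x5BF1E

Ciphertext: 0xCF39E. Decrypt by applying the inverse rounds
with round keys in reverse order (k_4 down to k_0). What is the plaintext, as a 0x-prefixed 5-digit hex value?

0x8E3BA

s_0 = ciphertext = 0xCF39E
s_1 = InvRound(s_0, k_4) = 0x0A5FE
s_2 = InvRound(s_1, k_3) = 0x9A580
s_3 = InvRound(s_2, k_2) = 0x2BE9D
s_4 = InvRound(s_3, k_1) = 0x3EEAD
s_5 = InvRound(s_4, k_0) = 0x8E3BA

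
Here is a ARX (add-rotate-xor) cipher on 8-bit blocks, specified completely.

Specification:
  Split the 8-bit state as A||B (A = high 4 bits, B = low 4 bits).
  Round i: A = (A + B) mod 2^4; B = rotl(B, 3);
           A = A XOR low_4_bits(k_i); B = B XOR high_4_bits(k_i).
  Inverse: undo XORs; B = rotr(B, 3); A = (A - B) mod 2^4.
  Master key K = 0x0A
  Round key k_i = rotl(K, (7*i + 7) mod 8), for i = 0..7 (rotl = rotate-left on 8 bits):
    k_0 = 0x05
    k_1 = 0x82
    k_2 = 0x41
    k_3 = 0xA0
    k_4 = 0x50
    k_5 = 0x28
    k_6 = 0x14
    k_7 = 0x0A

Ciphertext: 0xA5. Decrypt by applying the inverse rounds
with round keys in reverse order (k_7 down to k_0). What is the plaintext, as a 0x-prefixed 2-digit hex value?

0x45

s_0 = ciphertext = 0xA5
s_1 = InvRound(s_0, k_7) = 0x6A
s_2 = InvRound(s_1, k_6) = 0xB7
s_3 = InvRound(s_2, k_5) = 0x9A
s_4 = InvRound(s_3, k_4) = 0xAF
s_5 = InvRound(s_4, k_3) = 0x0A
s_6 = InvRound(s_5, k_2) = 0x4D
s_7 = InvRound(s_6, k_1) = 0xCA
s_8 = InvRound(s_7, k_0) = 0x45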